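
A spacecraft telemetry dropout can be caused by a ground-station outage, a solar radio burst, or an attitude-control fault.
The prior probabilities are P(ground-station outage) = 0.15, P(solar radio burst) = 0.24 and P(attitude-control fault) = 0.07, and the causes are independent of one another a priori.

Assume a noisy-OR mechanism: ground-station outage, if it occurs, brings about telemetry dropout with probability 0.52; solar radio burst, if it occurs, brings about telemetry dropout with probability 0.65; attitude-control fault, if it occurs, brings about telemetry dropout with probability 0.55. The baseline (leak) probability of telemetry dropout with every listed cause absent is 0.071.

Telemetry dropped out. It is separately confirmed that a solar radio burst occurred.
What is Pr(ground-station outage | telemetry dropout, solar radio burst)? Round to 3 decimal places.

Pr(ground-station outage | telemetry dropout, solar radio burst) ≈ 0.179

Under noisy-OR, P(telemetry dropout | causes) = 1 − (1−0.071)·∏(1−qᵢ) over the active causes.
P(telemetry dropout | solar radio burst) = 0.67485×0.85×0.93 + 0.853683×0.85×0.07 + 0.843928×0.15×0.93 + 0.929768×0.15×0.07 = 0.533469 + 0.050794 + 0.117728 + 0.009763 = 0.711754
The ground-station outage-present share is 0.117728 + 0.009763 = 0.127491.
So P(ground-station outage | telemetry dropout, solar radio burst) = 0.127491/0.711754 ≈ 0.179.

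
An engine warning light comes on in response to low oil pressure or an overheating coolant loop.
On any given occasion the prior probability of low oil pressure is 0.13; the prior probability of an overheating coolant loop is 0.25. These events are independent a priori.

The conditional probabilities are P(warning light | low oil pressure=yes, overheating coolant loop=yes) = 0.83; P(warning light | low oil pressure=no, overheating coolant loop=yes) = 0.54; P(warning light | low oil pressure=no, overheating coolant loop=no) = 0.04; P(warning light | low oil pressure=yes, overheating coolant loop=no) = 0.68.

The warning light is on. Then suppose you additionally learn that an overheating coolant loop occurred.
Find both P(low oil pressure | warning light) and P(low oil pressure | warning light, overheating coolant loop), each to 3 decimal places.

Sum P(warning light|·) weighted by the priors over the 4 (low oil pressure, overheating coolant loop) configurations:
  P(warning light) = 0.04×0.87×0.75 + 0.54×0.87×0.25 + 0.68×0.13×0.75 + 0.83×0.13×0.25
        = 0.026100 + 0.117450 + 0.066300 + 0.026975 = 0.236825
The terms with low oil pressure present sum to 0.093275, so
  P(low oil pressure | warning light) = 0.093275 / 0.236825 ≈ 0.394

Now also conditioning on overheating coolant loop=true:
Enumerate both values of low oil pressure and weight by the priors:
  P(warning light | overheating coolant loop) = 0.54×0.87 + 0.83×0.13
        = 0.469800 + 0.107900 = 0.577700
Keeping only the low oil pressure-present terms gives 0.107900, so
  P(low oil pressure | warning light, overheating coolant loop) = 0.107900 / 0.577700 ≈ 0.187

P(low oil pressure | warning light) ≈ 0.394; P(low oil pressure | warning light, overheating coolant loop) ≈ 0.187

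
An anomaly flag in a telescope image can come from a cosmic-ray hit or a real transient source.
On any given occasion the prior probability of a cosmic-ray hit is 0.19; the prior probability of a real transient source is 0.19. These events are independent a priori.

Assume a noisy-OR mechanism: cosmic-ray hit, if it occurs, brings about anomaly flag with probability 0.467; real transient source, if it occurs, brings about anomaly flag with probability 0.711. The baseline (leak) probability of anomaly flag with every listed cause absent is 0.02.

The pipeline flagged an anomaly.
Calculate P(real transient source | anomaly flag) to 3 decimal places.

Under noisy-OR, P(anomaly flag | causes) = 1 − (1−0.02)·∏(1−qᵢ) over the active causes.
P(anomaly flag) = 0.02×0.81×0.81 + 0.71678×0.81×0.19 + 0.47766×0.19×0.81 + 0.849044×0.19×0.19 = 0.013122 + 0.110312 + 0.073512 + 0.030650 = 0.227596
Of this, 0.140962 comes from 0.110312 + 0.030650 (the real transient source=true cases).
So P(real transient source | anomaly flag) = 0.140962/0.227596 ≈ 0.619.

P(real transient source | anomaly flag) ≈ 0.619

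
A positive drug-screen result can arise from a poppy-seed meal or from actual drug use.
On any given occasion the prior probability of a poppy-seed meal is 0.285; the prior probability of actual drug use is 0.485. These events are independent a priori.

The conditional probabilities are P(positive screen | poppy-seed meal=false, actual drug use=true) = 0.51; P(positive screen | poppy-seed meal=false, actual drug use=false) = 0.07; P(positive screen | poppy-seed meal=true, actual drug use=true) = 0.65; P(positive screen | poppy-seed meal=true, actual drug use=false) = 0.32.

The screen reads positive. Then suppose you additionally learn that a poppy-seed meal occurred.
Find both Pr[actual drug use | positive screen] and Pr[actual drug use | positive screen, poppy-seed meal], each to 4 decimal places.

Pr[actual drug use | positive screen] ≈ 0.7857; Pr[actual drug use | positive screen, poppy-seed meal] ≈ 0.6567

Enumerate the 4 (poppy-seed meal, actual drug use) configurations and weight by the priors:
  P(positive screen) = 0.07·0.715·0.515 + 0.51·0.715·0.485 + 0.32·0.285·0.515 + 0.65·0.285·0.485
        = 0.025776 + 0.176855 + 0.046968 + 0.089846 = 0.339445
Keeping only the actual drug use-present terms gives 0.266701, so
  P(actual drug use | positive screen) = 0.266701 / 0.339445 ≈ 0.7857

Now condition on the additional information:
Numerator (weight on configurations with actual drug use): 0.65*0.485 = 0.315250
The normalizing constant is 0.32*0.515 + 0.65*0.485 = 0.480050
Posterior = 0.315250 / 0.480050 ≈ 0.6567
The drop from 0.7857 to 0.6567 is the explaining-away (discounting) effect.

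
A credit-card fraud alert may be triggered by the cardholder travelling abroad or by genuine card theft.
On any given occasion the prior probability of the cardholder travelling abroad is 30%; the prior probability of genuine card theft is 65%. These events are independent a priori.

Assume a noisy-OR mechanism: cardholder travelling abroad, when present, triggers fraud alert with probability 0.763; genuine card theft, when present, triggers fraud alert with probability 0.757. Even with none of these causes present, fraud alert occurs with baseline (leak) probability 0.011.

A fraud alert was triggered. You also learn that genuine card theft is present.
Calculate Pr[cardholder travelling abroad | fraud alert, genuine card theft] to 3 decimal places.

Pr[cardholder travelling abroad | fraud alert, genuine card theft] ≈ 0.347

Under noisy-OR, P(fraud alert | causes) = 1 − (1−0.011)·∏(1−qᵢ) over the active causes.
By total probability over both values of cardholder travelling abroad:
  P(fraud alert | genuine card theft) = 0.759673*0.7 + 0.943043*0.3
        = 0.531771 + 0.282913 = 0.814684
The terms with cardholder travelling abroad present sum to 0.282913, so
  P(cardholder travelling abroad | fraud alert, genuine card theft) = 0.282913 / 0.814684 ≈ 0.347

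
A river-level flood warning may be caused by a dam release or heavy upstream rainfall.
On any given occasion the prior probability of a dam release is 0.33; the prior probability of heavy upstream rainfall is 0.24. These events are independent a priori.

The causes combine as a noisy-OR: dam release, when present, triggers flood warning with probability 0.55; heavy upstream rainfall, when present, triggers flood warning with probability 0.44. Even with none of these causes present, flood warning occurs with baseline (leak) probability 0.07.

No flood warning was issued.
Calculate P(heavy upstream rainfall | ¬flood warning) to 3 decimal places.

Under noisy-OR, P(flood warning | causes) = 1 − (1−0.07)·∏(1−qᵢ) over the active causes.
P(¬flood warning) = 0.93×0.67×0.76 + 0.5208×0.67×0.24 + 0.4185×0.33×0.76 + 0.23436×0.33×0.24 = 0.473556 + 0.083745 + 0.104960 + 0.018561 = 0.680822
Restricting to configurations with heavy upstream rainfall present: 0.083745 + 0.018561 = 0.102306.
So P(heavy upstream rainfall | ¬flood warning) = 0.102306/0.680822 ≈ 0.150.

P(heavy upstream rainfall | ¬flood warning) ≈ 0.150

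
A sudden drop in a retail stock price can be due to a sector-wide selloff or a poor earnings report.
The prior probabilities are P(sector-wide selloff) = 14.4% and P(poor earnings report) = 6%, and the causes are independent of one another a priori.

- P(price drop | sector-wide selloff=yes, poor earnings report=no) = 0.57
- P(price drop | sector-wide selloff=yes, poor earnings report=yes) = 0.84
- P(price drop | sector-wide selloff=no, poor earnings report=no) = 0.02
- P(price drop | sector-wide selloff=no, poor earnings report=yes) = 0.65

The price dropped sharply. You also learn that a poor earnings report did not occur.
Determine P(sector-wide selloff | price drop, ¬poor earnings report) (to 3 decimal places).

Weight on sector-wide selloff=true, given the evidence: 0.57·0.144 = 0.082080
Normalizer over all consistent configurations: 0.02·0.856 + 0.57·0.144 = 0.099200
P(sector-wide selloff | price drop, ¬poor earnings report) = 0.082080/0.099200 ≈ 0.827

P(sector-wide selloff | price drop, ¬poor earnings report) ≈ 0.827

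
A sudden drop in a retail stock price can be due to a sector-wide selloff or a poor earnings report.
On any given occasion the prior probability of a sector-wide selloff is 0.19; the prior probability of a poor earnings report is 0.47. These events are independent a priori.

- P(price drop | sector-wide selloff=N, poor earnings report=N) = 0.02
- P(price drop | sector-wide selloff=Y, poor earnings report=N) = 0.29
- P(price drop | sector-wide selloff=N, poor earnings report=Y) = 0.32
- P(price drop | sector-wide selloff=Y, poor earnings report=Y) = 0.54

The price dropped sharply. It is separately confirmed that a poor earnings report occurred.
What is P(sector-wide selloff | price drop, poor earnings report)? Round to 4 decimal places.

P(price drop | poor earnings report) = 0.32×0.81 + 0.54×0.19 = 0.259200 + 0.102600 = 0.361800
The sector-wide selloff-present share is 0.54×0.19 = 0.102600.
P(sector-wide selloff | price drop, poor earnings report) = 0.102600 / 0.361800 ≈ 0.2836

P(sector-wide selloff | price drop, poor earnings report) ≈ 0.2836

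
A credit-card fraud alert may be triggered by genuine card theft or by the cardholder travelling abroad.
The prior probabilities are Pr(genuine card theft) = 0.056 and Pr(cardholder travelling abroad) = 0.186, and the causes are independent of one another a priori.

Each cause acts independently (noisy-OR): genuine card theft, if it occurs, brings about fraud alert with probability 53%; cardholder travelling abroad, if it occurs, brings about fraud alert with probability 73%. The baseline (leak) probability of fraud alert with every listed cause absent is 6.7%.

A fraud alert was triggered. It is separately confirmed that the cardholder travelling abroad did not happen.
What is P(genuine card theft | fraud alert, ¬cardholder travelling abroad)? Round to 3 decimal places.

P(genuine card theft | fraud alert, ¬cardholder travelling abroad) ≈ 0.332

Under noisy-OR, P(fraud alert | causes) = 1 − (1−0.067)·∏(1−qᵢ) over the active causes.
For the numerator, keep only genuine card theft=true terms: 0.56149×0.056 = 0.031443
Denominator P(fraud alert | ¬cardholder travelling abroad): 0.067×0.944 + 0.56149×0.056 = 0.094691
P(genuine card theft | fraud alert, ¬cardholder travelling abroad) = 0.031443/0.094691 ≈ 0.332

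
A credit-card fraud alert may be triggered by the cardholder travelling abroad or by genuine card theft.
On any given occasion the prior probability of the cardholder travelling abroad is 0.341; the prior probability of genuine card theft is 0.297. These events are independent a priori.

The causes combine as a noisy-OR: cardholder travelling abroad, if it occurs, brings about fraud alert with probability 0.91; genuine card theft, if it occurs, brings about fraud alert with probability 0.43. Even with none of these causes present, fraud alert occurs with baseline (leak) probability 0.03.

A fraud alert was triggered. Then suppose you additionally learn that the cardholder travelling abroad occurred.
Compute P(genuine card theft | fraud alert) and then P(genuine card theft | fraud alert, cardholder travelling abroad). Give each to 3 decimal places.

Under noisy-OR, P(fraud alert | causes) = 1 − (1−0.03)·∏(1−qᵢ) over the active causes.
Enumerate the 4 (cardholder travelling abroad, genuine card theft) configurations and weight by the priors:
  P(fraud alert) = 0.03*0.659*0.703 + 0.4471*0.659*0.297 + 0.9127*0.341*0.703 + 0.950239*0.341*0.297
        = 0.013898 + 0.087508 + 0.218795 + 0.096237 = 0.416438
Configurations with genuine card theft contribute 0.183745, so
  P(genuine card theft | fraud alert) = 0.183745 / 0.416438 ≈ 0.441

With the extra evidence:
Numerator (weight on configurations with genuine card theft): 0.950239·0.297 = 0.282221
Normalizer over all consistent configurations: 0.9127·0.703 + 0.950239·0.297 = 0.923849
P(genuine card theft | fraud alert, cardholder travelling abroad) = 0.282221/0.923849 ≈ 0.305

P(genuine card theft | fraud alert) ≈ 0.441; P(genuine card theft | fraud alert, cardholder travelling abroad) ≈ 0.305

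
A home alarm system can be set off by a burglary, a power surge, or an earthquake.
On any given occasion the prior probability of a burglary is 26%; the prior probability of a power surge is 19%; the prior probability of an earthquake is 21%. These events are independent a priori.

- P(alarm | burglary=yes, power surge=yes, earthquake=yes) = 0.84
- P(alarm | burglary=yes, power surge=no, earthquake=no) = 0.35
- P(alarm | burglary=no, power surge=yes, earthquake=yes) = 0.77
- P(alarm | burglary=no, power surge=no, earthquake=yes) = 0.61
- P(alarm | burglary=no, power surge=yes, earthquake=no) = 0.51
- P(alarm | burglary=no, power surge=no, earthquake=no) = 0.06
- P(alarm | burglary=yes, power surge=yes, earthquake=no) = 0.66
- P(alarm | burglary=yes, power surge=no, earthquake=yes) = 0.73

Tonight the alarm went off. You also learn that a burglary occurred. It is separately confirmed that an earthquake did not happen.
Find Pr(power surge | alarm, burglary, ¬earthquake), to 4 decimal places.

Pr(power surge | alarm, burglary, ¬earthquake) ≈ 0.3067

P(alarm | burglary, ¬earthquake) = 0.35×0.81 + 0.66×0.19 = 0.283500 + 0.125400 = 0.408900
Restricting to configurations with power surge present: 0.66×0.19 = 0.125400.
So P(power surge | alarm, burglary, ¬earthquake) = 0.125400/0.408900 ≈ 0.3067.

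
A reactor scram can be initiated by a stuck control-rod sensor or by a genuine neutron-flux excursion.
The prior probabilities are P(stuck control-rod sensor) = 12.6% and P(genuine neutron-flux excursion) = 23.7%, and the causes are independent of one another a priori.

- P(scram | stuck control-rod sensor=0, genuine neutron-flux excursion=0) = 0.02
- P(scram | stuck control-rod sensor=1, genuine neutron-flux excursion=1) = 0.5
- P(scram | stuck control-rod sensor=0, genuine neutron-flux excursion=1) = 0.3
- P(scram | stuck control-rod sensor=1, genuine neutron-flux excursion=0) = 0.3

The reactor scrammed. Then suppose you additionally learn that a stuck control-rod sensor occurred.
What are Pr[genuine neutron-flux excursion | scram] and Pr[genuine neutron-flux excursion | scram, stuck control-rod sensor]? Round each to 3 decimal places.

Pr[genuine neutron-flux excursion | scram] ≈ 0.646; Pr[genuine neutron-flux excursion | scram, stuck control-rod sensor] ≈ 0.341

P(scram) = 0.02*0.874*0.763 + 0.3*0.874*0.237 + 0.3*0.126*0.763 + 0.5*0.126*0.237 = 0.013337 + 0.062141 + 0.028841 + 0.014931 = 0.119250
The genuine neutron-flux excursion-present share is 0.062141 + 0.014931 = 0.077072.
P(genuine neutron-flux excursion | scram) = 0.077072 / 0.119250 ≈ 0.646

With the extra evidence:
P(scram | stuck control-rod sensor) = 0.3*0.763 + 0.5*0.237 = 0.228900 + 0.118500 = 0.347400
Restricting to configurations with genuine neutron-flux excursion present: 0.5*0.237 = 0.118500.
Hence the posterior is 0.118500/0.347400 ≈ 0.341.
This is intercausal reasoning (explaining away): once stuck control-rod sensor accounts for the scram, genuine neutron-flux excursion becomes less likely.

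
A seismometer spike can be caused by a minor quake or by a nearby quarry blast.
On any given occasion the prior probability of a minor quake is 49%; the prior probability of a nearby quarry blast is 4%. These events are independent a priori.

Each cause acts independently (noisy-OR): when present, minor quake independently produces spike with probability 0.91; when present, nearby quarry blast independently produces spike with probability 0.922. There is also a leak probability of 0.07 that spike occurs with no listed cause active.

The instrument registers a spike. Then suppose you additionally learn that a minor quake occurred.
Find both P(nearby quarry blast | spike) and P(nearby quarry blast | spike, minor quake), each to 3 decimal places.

Under noisy-OR, P(spike | causes) = 1 − (1−0.07)·∏(1−qᵢ) over the active causes.
Enumerate the 4 (minor quake, nearby quarry blast) configurations and weight by the priors:
  P(spike) = 0.07×0.51×0.96 + 0.92746×0.51×0.04 + 0.9163×0.49×0.96 + 0.993471×0.49×0.04
        = 0.034272 + 0.018920 + 0.431028 + 0.019472 = 0.503692
Keeping only the nearby quarry blast-present terms gives 0.038392, so
  P(nearby quarry blast | spike) = 0.038392 / 0.503692 ≈ 0.076

Now condition on the additional information:
By total probability over both values of nearby quarry blast:
  P(spike | minor quake) = 0.9163×0.96 + 0.993471×0.04
        = 0.879648 + 0.039739 = 0.919387
The terms with nearby quarry blast present sum to 0.039739, so
  P(nearby quarry blast | spike, minor quake) = 0.039739 / 0.919387 ≈ 0.043
This is intercausal reasoning (explaining away): once minor quake accounts for the spike, nearby quarry blast becomes less likely.

P(nearby quarry blast | spike) ≈ 0.076; P(nearby quarry blast | spike, minor quake) ≈ 0.043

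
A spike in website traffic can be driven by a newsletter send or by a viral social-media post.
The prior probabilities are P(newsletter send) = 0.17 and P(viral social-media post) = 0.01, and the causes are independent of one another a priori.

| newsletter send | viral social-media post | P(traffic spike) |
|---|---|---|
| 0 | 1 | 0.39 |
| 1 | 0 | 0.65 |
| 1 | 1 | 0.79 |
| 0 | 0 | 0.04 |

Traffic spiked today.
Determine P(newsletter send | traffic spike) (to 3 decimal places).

Numerator (weight on configurations with newsletter send): 0.109395 + 0.001343 = 0.110738
Normalizer over all consistent configurations: 0.04×0.83×0.99 + 0.39×0.83×0.01 + 0.65×0.17×0.99 + 0.79×0.17×0.01 = 0.146843
Posterior = 0.110738 / 0.146843 ≈ 0.754

P(newsletter send | traffic spike) ≈ 0.754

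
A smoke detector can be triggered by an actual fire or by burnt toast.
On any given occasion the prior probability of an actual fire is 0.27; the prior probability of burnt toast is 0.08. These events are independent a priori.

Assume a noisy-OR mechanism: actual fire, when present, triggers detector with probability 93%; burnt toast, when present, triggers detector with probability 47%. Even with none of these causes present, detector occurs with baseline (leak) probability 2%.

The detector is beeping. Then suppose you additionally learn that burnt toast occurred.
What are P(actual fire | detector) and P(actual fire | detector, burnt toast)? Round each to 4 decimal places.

P(actual fire | detector) ≈ 0.8587; P(actual fire | detector, burnt toast) ≈ 0.4258

Under noisy-OR, P(detector | causes) = 1 − (1−0.02)·∏(1−qᵢ) over the active causes.
P(detector) = 0.02*0.73*0.92 + 0.4806*0.73*0.08 + 0.9314*0.27*0.92 + 0.963642*0.27*0.08 = 0.013432 + 0.028067 + 0.231360 + 0.020815 = 0.293674
The actual fire-present share is 0.231360 + 0.020815 = 0.252175.
So P(actual fire | detector) = 0.252175/0.293674 ≈ 0.8587.

With the extra evidence:
P(detector | burnt toast) = 0.4806·0.73 + 0.963642·0.27 = 0.350838 + 0.260183 = 0.611021
Restricting to configurations with actual fire present: 0.963642·0.27 = 0.260183.
So P(actual fire | detector, burnt toast) = 0.260183/0.611021 ≈ 0.4258.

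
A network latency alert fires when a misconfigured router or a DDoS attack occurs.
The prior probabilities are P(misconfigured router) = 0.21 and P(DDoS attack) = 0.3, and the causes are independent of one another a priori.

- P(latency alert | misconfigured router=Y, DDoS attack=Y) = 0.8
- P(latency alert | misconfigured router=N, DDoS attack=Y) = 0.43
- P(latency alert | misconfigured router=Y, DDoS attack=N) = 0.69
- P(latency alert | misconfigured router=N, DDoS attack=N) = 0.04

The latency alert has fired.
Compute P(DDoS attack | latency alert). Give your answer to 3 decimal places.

P(latency alert) = 0.04*0.79*0.7 + 0.43*0.79*0.3 + 0.69*0.21*0.7 + 0.8*0.21*0.3 = 0.022120 + 0.101910 + 0.101430 + 0.050400 = 0.275860
Of this, 0.152310 comes from 0.101910 + 0.050400 (the DDoS attack=true cases).
P(DDoS attack | latency alert) = 0.152310 / 0.275860 ≈ 0.552

P(DDoS attack | latency alert) ≈ 0.552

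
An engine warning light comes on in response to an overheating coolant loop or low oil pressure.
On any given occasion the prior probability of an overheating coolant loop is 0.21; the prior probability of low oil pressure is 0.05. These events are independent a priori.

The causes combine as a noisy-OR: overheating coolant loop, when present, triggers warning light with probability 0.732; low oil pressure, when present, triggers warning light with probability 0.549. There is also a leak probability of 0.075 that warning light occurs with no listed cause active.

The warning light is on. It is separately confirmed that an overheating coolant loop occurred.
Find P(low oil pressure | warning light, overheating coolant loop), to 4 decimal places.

P(low oil pressure | warning light, overheating coolant loop) ≈ 0.0585

Under noisy-OR, P(warning light | causes) = 1 − (1−0.075)·∏(1−qᵢ) over the active causes.
P(warning light | overheating coolant loop) = 0.7521*0.95 + 0.888197*0.05 = 0.714495 + 0.044410 = 0.758905
Restricting to configurations with low oil pressure present: 0.888197*0.05 = 0.044410.
Hence the posterior is 0.044410/0.758905 ≈ 0.0585.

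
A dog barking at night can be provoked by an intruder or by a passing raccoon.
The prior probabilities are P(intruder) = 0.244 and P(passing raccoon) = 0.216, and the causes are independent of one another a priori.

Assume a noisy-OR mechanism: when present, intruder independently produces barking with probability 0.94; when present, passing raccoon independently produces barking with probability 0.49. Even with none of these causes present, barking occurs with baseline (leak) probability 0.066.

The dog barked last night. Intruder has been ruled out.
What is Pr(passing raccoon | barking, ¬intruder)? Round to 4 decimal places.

Pr(passing raccoon | barking, ¬intruder) ≈ 0.6861

Under noisy-OR, P(barking | causes) = 1 − (1−0.066)·∏(1−qᵢ) over the active causes.
Sum P(barking|·) weighted by the priors over both values of passing raccoon:
  P(barking | ¬intruder) = 0.066·0.784 + 0.52366·0.216
        = 0.051744 + 0.113111 = 0.164855
Keeping only the passing raccoon-present terms gives 0.113111, so
  P(passing raccoon | barking, ¬intruder) = 0.113111 / 0.164855 ≈ 0.6861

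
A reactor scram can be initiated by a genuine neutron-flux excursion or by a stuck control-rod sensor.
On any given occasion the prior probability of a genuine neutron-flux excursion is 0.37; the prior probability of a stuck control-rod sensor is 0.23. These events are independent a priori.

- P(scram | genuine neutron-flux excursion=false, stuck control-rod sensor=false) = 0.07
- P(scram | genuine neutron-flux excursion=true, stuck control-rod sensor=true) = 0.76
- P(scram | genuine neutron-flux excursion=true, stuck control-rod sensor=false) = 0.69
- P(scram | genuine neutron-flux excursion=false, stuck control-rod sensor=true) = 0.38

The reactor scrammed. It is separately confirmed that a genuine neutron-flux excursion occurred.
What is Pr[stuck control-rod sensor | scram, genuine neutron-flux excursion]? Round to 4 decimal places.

Pr[stuck control-rod sensor | scram, genuine neutron-flux excursion] ≈ 0.2476

P(scram | genuine neutron-flux excursion) = 0.69×0.77 + 0.76×0.23 = 0.531300 + 0.174800 = 0.706100
The stuck control-rod sensor-present share is 0.76×0.23 = 0.174800.
So P(stuck control-rod sensor | scram, genuine neutron-flux excursion) = 0.174800/0.706100 ≈ 0.2476.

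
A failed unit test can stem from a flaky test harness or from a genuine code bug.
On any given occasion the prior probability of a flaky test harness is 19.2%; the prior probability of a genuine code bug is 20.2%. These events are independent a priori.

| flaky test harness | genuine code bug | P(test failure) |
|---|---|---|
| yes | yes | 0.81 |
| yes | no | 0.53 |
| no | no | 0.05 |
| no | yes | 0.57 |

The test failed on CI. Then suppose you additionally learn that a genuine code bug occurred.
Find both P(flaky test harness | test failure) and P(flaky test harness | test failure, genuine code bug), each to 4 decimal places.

P(flaky test harness | test failure) ≈ 0.4734; P(flaky test harness | test failure, genuine code bug) ≈ 0.2524

P(test failure) = 0.05×0.808×0.798 + 0.57×0.808×0.202 + 0.53×0.192×0.798 + 0.81×0.192×0.202 = 0.032239 + 0.093033 + 0.081204 + 0.031415 = 0.237891
The flaky test harness-present share is 0.081204 + 0.031415 = 0.112619.
So P(flaky test harness | test failure) = 0.112619/0.237891 ≈ 0.4734.

Now also conditioning on genuine code bug=true:
Numerator (weight on configurations with flaky test harness): 0.81*0.192 = 0.155520
Normalizer over all consistent configurations: 0.57*0.808 + 0.81*0.192 = 0.616080
Posterior = 0.155520 / 0.616080 ≈ 0.2524
The drop from 0.4734 to 0.2524 is the explaining-away (discounting) effect.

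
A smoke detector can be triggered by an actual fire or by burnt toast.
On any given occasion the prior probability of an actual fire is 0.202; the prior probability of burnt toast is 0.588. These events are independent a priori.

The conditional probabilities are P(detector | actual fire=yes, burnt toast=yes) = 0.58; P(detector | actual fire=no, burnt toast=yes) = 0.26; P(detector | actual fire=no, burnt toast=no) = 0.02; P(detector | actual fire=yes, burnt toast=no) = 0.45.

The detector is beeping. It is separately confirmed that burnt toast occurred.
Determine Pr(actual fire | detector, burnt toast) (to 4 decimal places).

Pr(actual fire | detector, burnt toast) ≈ 0.3609

Numerator (weight on configurations with actual fire): 0.58×0.202 = 0.117160
Normalizer over all consistent configurations: 0.26×0.798 + 0.58×0.202 = 0.324640
P(actual fire | detector, burnt toast) = 0.117160/0.324640 ≈ 0.3609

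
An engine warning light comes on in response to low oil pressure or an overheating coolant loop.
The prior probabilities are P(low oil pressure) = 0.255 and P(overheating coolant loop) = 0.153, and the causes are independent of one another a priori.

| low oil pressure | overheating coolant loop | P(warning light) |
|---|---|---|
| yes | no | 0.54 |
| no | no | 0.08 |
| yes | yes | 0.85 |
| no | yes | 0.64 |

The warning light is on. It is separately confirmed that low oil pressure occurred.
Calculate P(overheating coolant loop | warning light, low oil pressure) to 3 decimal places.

For the numerator, keep only overheating coolant loop=true terms: 0.85×0.153 = 0.130050
Normalizer over all consistent configurations: 0.54×0.847 + 0.85×0.153 = 0.587430
Posterior = 0.130050 / 0.587430 ≈ 0.221

P(overheating coolant loop | warning light, low oil pressure) ≈ 0.221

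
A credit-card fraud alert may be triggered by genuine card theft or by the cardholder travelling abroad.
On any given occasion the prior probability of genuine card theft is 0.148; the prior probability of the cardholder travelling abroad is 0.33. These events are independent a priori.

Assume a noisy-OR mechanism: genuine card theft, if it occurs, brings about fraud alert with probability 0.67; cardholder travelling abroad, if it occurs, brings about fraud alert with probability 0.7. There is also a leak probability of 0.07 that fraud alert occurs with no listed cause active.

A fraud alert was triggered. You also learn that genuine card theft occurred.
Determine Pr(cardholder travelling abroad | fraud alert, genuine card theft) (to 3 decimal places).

Pr(cardholder travelling abroad | fraud alert, genuine card theft) ≈ 0.392

Under noisy-OR, P(fraud alert | causes) = 1 − (1−0.07)·∏(1−qᵢ) over the active causes.
Enumerate both values of cardholder travelling abroad and weight by the priors:
  P(fraud alert | genuine card theft) = 0.6931×0.67 + 0.90793×0.33
        = 0.464377 + 0.299617 = 0.763994
Configurations with cardholder travelling abroad contribute 0.299617, so
  P(cardholder travelling abroad | fraud alert, genuine card theft) = 0.299617 / 0.763994 ≈ 0.392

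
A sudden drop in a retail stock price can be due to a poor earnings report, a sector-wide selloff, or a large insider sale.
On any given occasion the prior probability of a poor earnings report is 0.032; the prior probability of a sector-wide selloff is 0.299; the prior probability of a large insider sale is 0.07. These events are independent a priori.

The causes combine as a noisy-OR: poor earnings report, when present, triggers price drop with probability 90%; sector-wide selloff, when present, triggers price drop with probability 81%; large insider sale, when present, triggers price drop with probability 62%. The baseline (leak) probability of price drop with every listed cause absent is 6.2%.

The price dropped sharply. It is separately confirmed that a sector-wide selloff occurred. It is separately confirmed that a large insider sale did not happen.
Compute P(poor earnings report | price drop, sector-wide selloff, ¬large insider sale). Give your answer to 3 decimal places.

Under noisy-OR, P(price drop | causes) = 1 − (1−0.062)·∏(1−qᵢ) over the active causes.
Sum P(price drop|·) weighted by the priors over both values of poor earnings report:
  P(price drop | sector-wide selloff, ¬large insider sale) = 0.82178*0.968 + 0.982178*0.032
        = 0.795483 + 0.031430 = 0.826913
Keeping only the poor earnings report-present terms gives 0.031430, so
  P(poor earnings report | price drop, sector-wide selloff, ¬large insider sale) = 0.031430 / 0.826913 ≈ 0.038

P(poor earnings report | price drop, sector-wide selloff, ¬large insider sale) ≈ 0.038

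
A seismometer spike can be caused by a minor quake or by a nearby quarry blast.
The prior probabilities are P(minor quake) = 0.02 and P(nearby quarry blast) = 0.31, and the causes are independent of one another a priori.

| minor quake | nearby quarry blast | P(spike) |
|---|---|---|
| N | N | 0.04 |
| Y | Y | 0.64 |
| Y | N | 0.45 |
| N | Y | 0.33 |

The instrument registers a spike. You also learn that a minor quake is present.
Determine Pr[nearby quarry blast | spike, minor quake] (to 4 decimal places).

For the numerator, keep only nearby quarry blast=true terms: 0.64×0.31 = 0.198400
The normalizing constant is 0.45×0.69 + 0.64×0.31 = 0.508900
P(nearby quarry blast | spike, minor quake) = 0.198400/0.508900 ≈ 0.3899

Pr[nearby quarry blast | spike, minor quake] ≈ 0.3899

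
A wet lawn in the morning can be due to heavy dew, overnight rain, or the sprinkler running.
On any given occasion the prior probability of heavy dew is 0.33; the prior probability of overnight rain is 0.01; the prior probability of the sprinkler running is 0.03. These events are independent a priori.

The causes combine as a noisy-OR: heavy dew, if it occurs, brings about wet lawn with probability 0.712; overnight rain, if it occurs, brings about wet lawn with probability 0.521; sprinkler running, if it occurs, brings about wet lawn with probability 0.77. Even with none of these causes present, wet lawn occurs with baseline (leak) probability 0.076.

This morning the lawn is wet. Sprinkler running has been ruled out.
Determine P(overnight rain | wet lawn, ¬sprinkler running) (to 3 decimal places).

P(overnight rain | wet lawn, ¬sprinkler running) ≈ 0.022

Under noisy-OR, P(wet lawn | causes) = 1 − (1−0.076)·∏(1−qᵢ) over the active causes.
Sum P(wet lawn|·) weighted by the priors over the 4 (heavy dew, overnight rain) configurations:
  P(wet lawn | ¬sprinkler running) = 0.076*0.67*0.99 + 0.557404*0.67*0.01 + 0.733888*0.33*0.99 + 0.872532*0.33*0.01
        = 0.050411 + 0.003735 + 0.239761 + 0.002879 = 0.296786
Keeping only the overnight rain-present terms gives 0.006614, so
  P(overnight rain | wet lawn, ¬sprinkler running) = 0.006614 / 0.296786 ≈ 0.022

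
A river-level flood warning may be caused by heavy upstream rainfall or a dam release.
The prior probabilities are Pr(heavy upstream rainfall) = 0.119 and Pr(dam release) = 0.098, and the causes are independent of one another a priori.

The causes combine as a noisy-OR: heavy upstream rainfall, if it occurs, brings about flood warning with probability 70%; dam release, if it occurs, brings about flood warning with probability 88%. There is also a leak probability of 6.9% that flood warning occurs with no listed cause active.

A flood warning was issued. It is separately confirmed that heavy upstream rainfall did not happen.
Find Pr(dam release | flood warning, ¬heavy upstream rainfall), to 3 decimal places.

Pr(dam release | flood warning, ¬heavy upstream rainfall) ≈ 0.583

Under noisy-OR, P(flood warning | causes) = 1 − (1−0.069)·∏(1−qᵢ) over the active causes.
Sum P(flood warning|·) weighted by the priors over both values of dam release:
  P(flood warning | ¬heavy upstream rainfall) = 0.069×0.902 + 0.88828×0.098
        = 0.062238 + 0.087051 = 0.149289
The terms with dam release present sum to 0.087051, so
  P(dam release | flood warning, ¬heavy upstream rainfall) = 0.087051 / 0.149289 ≈ 0.583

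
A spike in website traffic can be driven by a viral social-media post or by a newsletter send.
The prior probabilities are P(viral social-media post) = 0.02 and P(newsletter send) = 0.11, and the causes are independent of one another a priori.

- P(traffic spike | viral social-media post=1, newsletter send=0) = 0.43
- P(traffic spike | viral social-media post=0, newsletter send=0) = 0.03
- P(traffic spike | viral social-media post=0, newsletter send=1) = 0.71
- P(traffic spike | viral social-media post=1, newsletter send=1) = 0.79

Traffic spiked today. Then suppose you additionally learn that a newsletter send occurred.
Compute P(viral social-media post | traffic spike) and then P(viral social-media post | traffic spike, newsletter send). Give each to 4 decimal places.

P(traffic spike) = 0.03×0.98×0.89 + 0.71×0.98×0.11 + 0.43×0.02×0.89 + 0.79×0.02×0.11 = 0.026166 + 0.076538 + 0.007654 + 0.001738 = 0.112096
Restricting to configurations with viral social-media post present: 0.007654 + 0.001738 = 0.009392.
So P(viral social-media post | traffic spike) = 0.009392/0.112096 ≈ 0.0838.

Now also conditioning on newsletter send=true:
Enumerate both values of viral social-media post and weight by the priors:
  P(traffic spike | newsletter send) = 0.71*0.98 + 0.79*0.02
        = 0.695800 + 0.015800 = 0.711600
The terms with viral social-media post present sum to 0.015800, so
  P(viral social-media post | traffic spike, newsletter send) = 0.015800 / 0.711600 ≈ 0.0222
The drop from 0.0838 to 0.0222 is the explaining-away (discounting) effect.

P(viral social-media post | traffic spike) ≈ 0.0838; P(viral social-media post | traffic spike, newsletter send) ≈ 0.0222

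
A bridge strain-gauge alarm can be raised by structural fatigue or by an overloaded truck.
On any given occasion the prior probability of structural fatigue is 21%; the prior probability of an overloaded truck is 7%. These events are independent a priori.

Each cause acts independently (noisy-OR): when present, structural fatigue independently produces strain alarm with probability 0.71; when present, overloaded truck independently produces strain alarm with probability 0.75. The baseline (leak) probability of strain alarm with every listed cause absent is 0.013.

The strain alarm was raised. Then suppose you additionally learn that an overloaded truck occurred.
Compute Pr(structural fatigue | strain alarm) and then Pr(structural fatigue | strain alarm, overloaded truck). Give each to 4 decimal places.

Pr(structural fatigue | strain alarm) ≈ 0.7493; Pr(structural fatigue | strain alarm, overloaded truck) ≈ 0.2468

Under noisy-OR, P(strain alarm | causes) = 1 − (1−0.013)·∏(1−qᵢ) over the active causes.
Enumerate the 4 (structural fatigue, overloaded truck) configurations and weight by the priors:
  P(strain alarm) = 0.013·0.79·0.93 + 0.75325·0.79·0.07 + 0.71377·0.21·0.93 + 0.928442·0.21·0.07
        = 0.009551 + 0.041655 + 0.139399 + 0.013648 = 0.204253
Configurations with structural fatigue contribute 0.153047, so
  P(structural fatigue | strain alarm) = 0.153047 / 0.204253 ≈ 0.7493

With the extra evidence:
Sum P(strain alarm|·) weighted by the priors over both values of structural fatigue:
  P(strain alarm | overloaded truck) = 0.75325·0.79 + 0.928442·0.21
        = 0.595067 + 0.194973 = 0.790040
Keeping only the structural fatigue-present terms gives 0.194973, so
  P(structural fatigue | strain alarm, overloaded truck) = 0.194973 / 0.790040 ≈ 0.2468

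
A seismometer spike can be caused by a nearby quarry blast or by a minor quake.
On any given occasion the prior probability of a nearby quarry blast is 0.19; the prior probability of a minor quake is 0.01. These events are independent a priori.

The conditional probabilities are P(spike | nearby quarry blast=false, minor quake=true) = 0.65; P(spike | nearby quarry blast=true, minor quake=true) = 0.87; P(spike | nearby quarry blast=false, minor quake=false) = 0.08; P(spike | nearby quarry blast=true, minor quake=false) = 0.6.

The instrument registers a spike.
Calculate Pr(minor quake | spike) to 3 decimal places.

Pr(minor quake | spike) ≈ 0.038

Weight on minor quake=true, given the evidence: 0.005265 + 0.001653 = 0.006918
Denominator P(spike): 0.08·0.81·0.99 + 0.65·0.81·0.01 + 0.6·0.19·0.99 + 0.87·0.19·0.01 = 0.183930
P(minor quake | spike) = 0.006918/0.183930 ≈ 0.038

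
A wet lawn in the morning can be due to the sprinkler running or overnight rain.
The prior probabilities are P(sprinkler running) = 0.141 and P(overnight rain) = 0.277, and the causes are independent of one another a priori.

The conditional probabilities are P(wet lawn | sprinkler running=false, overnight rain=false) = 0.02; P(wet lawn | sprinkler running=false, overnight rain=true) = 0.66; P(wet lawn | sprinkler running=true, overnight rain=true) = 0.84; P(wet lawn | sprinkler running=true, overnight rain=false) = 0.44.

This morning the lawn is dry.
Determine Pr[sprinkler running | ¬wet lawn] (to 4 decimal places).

Pr[sprinkler running | ¬wet lawn] ≈ 0.0841

P(¬wet lawn) = 0.98×0.859×0.723 + 0.34×0.859×0.277 + 0.56×0.141×0.723 + 0.16×0.141×0.277 = 0.608636 + 0.080901 + 0.057088 + 0.006249 = 0.752874
Of this, 0.063337 comes from 0.057088 + 0.006249 (the sprinkler running=true cases).
P(sprinkler running | ¬wet lawn) = 0.063337 / 0.752874 ≈ 0.0841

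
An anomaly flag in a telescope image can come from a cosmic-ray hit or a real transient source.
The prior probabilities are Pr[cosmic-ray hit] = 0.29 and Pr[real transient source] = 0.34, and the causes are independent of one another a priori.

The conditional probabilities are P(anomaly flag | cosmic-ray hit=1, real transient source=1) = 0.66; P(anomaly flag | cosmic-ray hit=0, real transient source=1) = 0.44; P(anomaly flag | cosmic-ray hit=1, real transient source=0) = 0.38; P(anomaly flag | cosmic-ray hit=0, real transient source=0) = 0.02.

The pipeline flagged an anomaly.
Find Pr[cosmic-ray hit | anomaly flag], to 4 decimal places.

Enumerate the 4 (cosmic-ray hit, real transient source) configurations and weight by the priors:
  P(anomaly flag) = 0.02*0.71*0.66 + 0.44*0.71*0.34 + 0.38*0.29*0.66 + 0.66*0.29*0.34
        = 0.009372 + 0.106216 + 0.072732 + 0.065076 = 0.253396
Configurations with cosmic-ray hit contribute 0.137808, so
  P(cosmic-ray hit | anomaly flag) = 0.137808 / 0.253396 ≈ 0.5438

Pr[cosmic-ray hit | anomaly flag] ≈ 0.5438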